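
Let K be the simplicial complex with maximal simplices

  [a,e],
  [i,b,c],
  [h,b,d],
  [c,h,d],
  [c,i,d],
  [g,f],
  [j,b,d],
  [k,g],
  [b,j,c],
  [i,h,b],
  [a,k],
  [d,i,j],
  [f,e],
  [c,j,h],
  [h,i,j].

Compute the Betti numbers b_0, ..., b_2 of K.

Take the total order a < b < c < d < e < f < g < h < i < j < k on the vertex set. Then K (dimension 2) consists of the simplices:

  0-simplices (11): a, b, c, d, e, f, g, h, i, j, k
  1-simplices (20): ae, ak, bc, bd, bh, bi, bj, cd, ch, ci, cj, dh, di, dj, ef, fg, gk, hi, hj, ij
  2-simplices (10): bci, bcj, bdh, bdj, bhi, cdh, cdi, chj, dij, hij

so the chain groups are C_0 ≅ Z^11, C_1 ≅ Z^20, C_2 ≅ Z^10.

Boundary ∂_1: C_1 → C_0 sends each edge [p,q] (with p < q) to q − p. For instance
  ∂ef = f − e.
The 11×20 boundary matrix has rank 9 and Smith normal form diag(1,1,1,1,1,1,1,1,1).

The boundary map ∂_2: C_2 → C_1 maps a triangle to the signed sum of its edges. For instance
  ∂chj = hj − cj + ch,
  ∂cdi = di − ci + cd.
As a 20×10 matrix over Z this has rank 10, with invariant factors (1,1,1,1,1,1,1,1,1,2).

Now H_k = ker ∂_k / im ∂_{k+1}, so:

  H_0: rank C_0 − rank ∂_1 = 11 − 9 = 2, and the invariant factors of ∂_1 are all 1, so H_0 = Z^2.
  H_1: rank ker ∂_1 − rank ∂_2 = (20 − 9) − 10 = 1, and ∂_2 has invariant factor 2 > 1, so H_1 = Z ⊕ Z/2.
  H_2: rank ker ∂_2 − rank ∂_3 = (10 − 10) − 0 = 0, and there is no ∂_3, so H_2 = 0.

As a check, the Euler characteristic is 11 − 20 + 10 = 1, which agrees with 2 − 1 + 0 = 1.

Hence the Betti numbers are b_0 = 2, b_1 = 1, b_2 = 0.

b_0 = 2, b_1 = 1, b_2 = 0.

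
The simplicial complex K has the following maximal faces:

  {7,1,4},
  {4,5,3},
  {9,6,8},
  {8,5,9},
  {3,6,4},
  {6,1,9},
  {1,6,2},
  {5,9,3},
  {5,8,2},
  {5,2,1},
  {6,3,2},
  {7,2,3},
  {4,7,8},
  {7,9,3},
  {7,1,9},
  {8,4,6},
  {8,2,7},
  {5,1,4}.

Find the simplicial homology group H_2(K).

H_2 = Z.

K has 9 vertices, 27 edges, 18 triangles.
rank ∂_2 = 17, rank ∂_3 = 0 ⇒ b_2 = 18 − 17 − 0 = 1. So H_2 = Z.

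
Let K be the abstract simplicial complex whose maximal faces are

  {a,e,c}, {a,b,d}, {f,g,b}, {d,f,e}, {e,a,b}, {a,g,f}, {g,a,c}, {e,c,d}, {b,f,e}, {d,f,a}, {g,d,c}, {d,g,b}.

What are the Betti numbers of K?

Take the total order a < b < c < d < e < f < g on the vertex set. Then K (dimension 2) consists of the simplices:

  0-simplices (7): a, b, c, d, e, f, g
  1-simplices (18): ab, ac, ad, ae, af, ag, bd, be, bf, bg, cd, ce, cg, de, df, dg, ef, fg
  2-simplices (12): abd, abe, ace, acg, adf, afg, bdg, bef, bfg, cde, cdg, def

so the chain groups are C_0 ≅ Z^7, C_1 ≅ Z^18, C_2 ≅ Z^12.

The boundary map ∂_1: C_1 → C_0 maps an edge to its endpoints' difference, ∂[p,q] = q − p. For instance
  ∂ae = e − a.
As a 7×18 matrix over Z this has rank 6, with invariant factors (1,1,1,1,1,1).

Boundary ∂_2: C_2 → C_1 sends each 2-simplex [p,q,r] to [q,r] − [p,r] + [p,q]. For instance
  ∂abd = bd − ad + ab,
  ∂bdg = dg − bg + bd.
This gives a 18×12 integer matrix of rank 12; reducing to Smith normal form yields diagonal entries (1,1,1,1,1,1,1,1,1,1,1,2).

Computing H_k = (kernel of ∂_k) / (image of ∂_{k+1}):

  H_0: rank C_0 − rank ∂_1 = 7 − 6 = 1, and the invariant factors of ∂_1 are all 1, so H_0 = Z.
  H_1: rank ker ∂_1 − rank ∂_2 = (18 − 6) − 12 = 0, and ∂_2 has invariant factor 2 > 1, so H_1 = Z/2.
  H_2: rank ker ∂_2 − rank ∂_3 = (12 − 12) − 0 = 0, and there is no ∂_3, so H_2 = 0.

Hence the Betti numbers are b_0 = 1, b_1 = 0, b_2 = 0.

b_0 = 1, b_1 = 0, b_2 = 0.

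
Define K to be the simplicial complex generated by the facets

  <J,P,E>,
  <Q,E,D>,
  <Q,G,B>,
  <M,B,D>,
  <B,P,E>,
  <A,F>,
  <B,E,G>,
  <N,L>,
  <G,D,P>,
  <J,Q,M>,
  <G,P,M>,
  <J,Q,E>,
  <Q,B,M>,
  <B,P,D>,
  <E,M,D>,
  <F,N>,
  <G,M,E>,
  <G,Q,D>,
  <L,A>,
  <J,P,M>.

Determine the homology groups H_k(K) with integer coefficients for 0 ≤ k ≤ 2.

Fix the vertex order A < B < D < E < F < G < J < L < M < N < P < Q and write every simplex with vertices in increasing order. Then dim K = 2 and the simplices of K are:

  0-simplices (12): A, B, D, E, F, G, J, L, M, N, P, Q
  1-simplices (28): AF, AL, BD, BE, BG, BM, BP, BQ, DE, DG, DM, DP, DQ, EG, EJ, EM, EP, EQ, FN, GM, GP, GQ, JM, JP, JQ, LN, MP, MQ
  2-simplices (16): BDM, BDP, BEG, BEP, BGQ, BMQ, DEM, DEQ, DGP, DGQ, EGM, EJP, EJQ, GMP, JMP, JMQ

Hence C_0 ≅ Z^12, C_1 ≅ Z^28, C_2 ≅ Z^16.

The boundary map ∂_1: C_1 → C_0 sends each edge [p,q] (with p < q) to q − p. For instance
  ∂AF = F − A.
This gives a 12×28 integer matrix of rank 10; reducing to Smith normal form yields diagonal entries (1,1,1,1,1,1,1,1,1,1).

The boundary map ∂_2: C_2 → C_1 sends each 2-simplex [p,q,r] to [q,r] − [p,r] + [p,q]. For instance
  ∂DEQ = EQ − DQ + DE,
  ∂DEM = EM − DM + DE.
The 28×16 boundary matrix has rank 15 and Smith normal form diag(1,1,1,1,1,1,1,1,1,1,1,1,1,1,1).

Reading off H_k = ker ∂_k / im ∂_{k+1}:

  H_0: rank C_0 − rank ∂_1 = 12 − 10 = 2, and the invariant factors of ∂_1 are all 1, so H_0 ≅ Z^2.
  H_1: rank ker ∂_1 − rank ∂_2 = (28 − 10) − 15 = 3, and the invariant factors of ∂_2 are all 1, so H_1 ≅ Z^3.
  H_2: rank ker ∂_2 − rank ∂_3 = (16 − 15) − 0 = 1, and there is no ∂_3, so H_2 ≅ Z.

(K is a triangulation of the disjoint union of the torus T^2 and the circle S^1.)

H_0 = Z^2,  H_1 = Z^3,  H_2 = Z.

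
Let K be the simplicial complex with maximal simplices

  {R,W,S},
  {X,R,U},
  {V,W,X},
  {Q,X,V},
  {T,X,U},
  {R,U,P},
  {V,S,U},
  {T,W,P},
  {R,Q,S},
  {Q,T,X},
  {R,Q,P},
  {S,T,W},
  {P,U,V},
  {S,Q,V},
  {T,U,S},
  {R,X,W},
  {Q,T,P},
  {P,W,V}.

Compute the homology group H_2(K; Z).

Fix the vertex order P < Q < R < S < T < U < V < W < X and write every simplex with vertices in increasing order. Then dim K = 2 and the simplices of K are:

  0-simplices (9): P, Q, R, S, T, U, V, W, X
  1-simplices (27): PQ, PR, PT, PU, PV, PW, QR, QS, QT, QV, QX, RS, RU, RW, RX, ST, SU, SV, SW, TU, TW, TX, UV, UX, VW, VX, WX
  2-simplices (18): PQR, PQT, PRU, PTW, PUV, PVW, QRS, QSV, QTX, QVX, RSW, RUX, RWX, STU, STW, SUV, TUX, VWX

giving chain groups C_0 ≅ Z^9, C_1 ≅ Z^27, C_2 ≅ Z^18.

∂_1: C_1 → C_0 sends each edge [p,q] (with p < q) to q − p.
The 9×27 boundary matrix has rank 8 and Smith normal form diag(1,1,1,1,1,1,1,1).

∂_2: C_2 → C_1 sends each 2-simplex [p,q,r] to [q,r] − [p,r] + [p,q]. For instance
  ∂RUX = UX − RX + RU,
  ∂RSW = SW − RW + RS.
The 27×18 boundary matrix has rank 17 and Smith normal form diag(1,1,1,1,1,1,1,1,1,1,1,1,1,1,1,1,1).

From H_k ≅ ker(∂_k) / im(∂_{k+1}) we obtain:

  H_2: rank ker ∂_2 − rank ∂_3 = (18 − 17) − 0 = 1, and there is no ∂_3, so H_2 = Z.

H_2 ≅ Z.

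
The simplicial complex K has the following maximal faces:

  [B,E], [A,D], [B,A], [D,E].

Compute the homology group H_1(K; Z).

Fix the vertex order A < B < D < E and write every simplex with vertices in increasing order. Then dim K = 1 and the simplices of K are:

  0-simplices (4): A, B, D, E
  1-simplices (4): AB, AD, BE, DE

so the chain groups are C_0 ≅ Z^4, C_1 ≅ Z^4.

∂_1: C_1 → C_0 maps an edge to its endpoints' difference, ∂[p,q] = q − p. For instance
  ∂BE = E − B.
This gives a 4×4 integer matrix of rank 3; reducing to Smith normal form yields diagonal entries (1,1,1).

From H_k ≅ ker(∂_k) / im(∂_{k+1}) we obtain:

  H_1: rank ker ∂_1 − rank ∂_2 = (4 − 3) − 0 = 1, and there is no ∂_2, so H_1 = Z.

H_1 = Z.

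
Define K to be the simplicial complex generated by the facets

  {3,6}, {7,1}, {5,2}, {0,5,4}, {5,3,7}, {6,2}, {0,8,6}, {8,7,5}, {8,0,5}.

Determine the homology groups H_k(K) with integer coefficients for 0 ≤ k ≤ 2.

Order the vertices as 0 < 1 < 2 < 3 < 4 < 5 < 6 < 7 < 8. Listing each simplex with vertices in this order, K has dimension 2 with simplices:

  0-simplices (9): [0], [1], [2], [3], [4], [5], [6], [7], [8]
  1-simplices (15): [0,4], [0,5], [0,6], [0,8], [1,7], [2,5], [2,6], [3,5], [3,6], [3,7], [4,5], [5,7], [5,8], [6,8], [7,8]
  2-simplices (5): [0,4,5], [0,5,8], [0,6,8], [3,5,7], [5,7,8]

Hence C_0 ≅ Z^9, C_1 ≅ Z^15, C_2 ≅ Z^5.

Boundary ∂_1: C_1 → C_0 maps an edge to its endpoints' difference, ∂[p,q] = q − p. For instance
  ∂[2,5] = [5] − [2].
As a 9×15 matrix over Z this has rank 8, with invariant factors (1,1,1,1,1,1,1,1).

Boundary ∂_2: C_2 → C_1 sends each 2-simplex [p,q,r] to [q,r] − [p,r] + [p,q]. For instance
  ∂[3,5,7] = [5,7] − [3,7] + [3,5],
  ∂[0,5,8] = [5,8] − [0,8] + [0,5].
As a 15×5 matrix over Z this has rank 5, with invariant factors (1,1,1,1,1).

Reading off H_k = ker ∂_k / im ∂_{k+1}:

  H_0: rank C_0 − rank ∂_1 = 9 − 8 = 1, and the invariant factors of ∂_1 are all 1, so H_0 = Z.
  H_1: rank ker ∂_1 − rank ∂_2 = (15 − 8) − 5 = 2, and the invariant factors of ∂_2 are all 1, so H_1 = Z^2.
  H_2: rank ker ∂_2 − rank ∂_3 = (5 − 5) − 0 = 0, and there is no ∂_3, so H_2 = 0.

H_0 = Z,  H_1 = Z^2,  H_2 = 0.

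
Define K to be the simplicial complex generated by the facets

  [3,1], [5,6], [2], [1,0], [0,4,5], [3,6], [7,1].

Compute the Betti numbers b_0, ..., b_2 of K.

b_0 = 2, b_1 = 1, b_2 = 0.

K has 8 vertices, 8 edges, 1 triangle.
rank ∂_0 = 0, rank ∂_1 = 6 ⇒ b_0 = 8 − 0 − 6 = 2; all invariant factors of ∂_1 are 1 so no torsion. So H_0 = Z^2.
rank ∂_1 = 6, rank ∂_2 = 1 ⇒ b_1 = 8 − 6 − 1 = 1; all invariant factors of ∂_2 are 1 so no torsion. So H_1 = Z.
rank ∂_2 = 1, rank ∂_3 = 0 ⇒ b_2 = 1 − 1 − 0 = 0. So H_2 = 0.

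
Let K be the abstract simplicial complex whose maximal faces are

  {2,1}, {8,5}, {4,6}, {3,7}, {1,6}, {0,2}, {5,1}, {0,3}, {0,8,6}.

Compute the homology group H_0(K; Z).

K has 9 vertices, 11 edges, 1 triangle.
rank ∂_0 = 0, rank ∂_1 = 8 ⇒ b_0 = 9 − 0 − 8 = 1; all invariant factors of ∂_1 are 1 so no torsion. So H_0 ≅ Z.

H_0 = Z.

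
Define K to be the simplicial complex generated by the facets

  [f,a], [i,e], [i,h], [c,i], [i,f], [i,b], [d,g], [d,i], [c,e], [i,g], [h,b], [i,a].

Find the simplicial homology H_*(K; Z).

K has 9 vertices, 12 edges.
rank ∂_0 = 0, rank ∂_1 = 8 ⇒ b_0 = 9 − 0 − 8 = 1; all invariant factors of ∂_1 are 1 so no torsion. So H_0 ≅ Z.
rank ∂_1 = 8, rank ∂_2 = 0 ⇒ b_1 = 12 − 8 − 0 = 4. So H_1 ≅ Z^4.

H_0 ≅ Z,  H_1 ≅ Z^4.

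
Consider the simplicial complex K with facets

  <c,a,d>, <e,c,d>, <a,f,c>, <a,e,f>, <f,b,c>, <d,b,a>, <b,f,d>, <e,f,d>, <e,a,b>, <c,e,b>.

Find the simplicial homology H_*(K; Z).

K has 6 vertices, 15 edges, 10 triangles.
rank ∂_0 = 0, rank ∂_1 = 5 ⇒ b_0 = 6 − 0 − 5 = 1; all invariant factors of ∂_1 are 1 so no torsion. So H_0 = Z.
rank ∂_1 = 5, rank ∂_2 = 10 ⇒ b_1 = 15 − 5 − 10 = 0; ∂_2 has invariant factor(s) [2] giving torsion. So H_1 = Z/2.
rank ∂_2 = 10, rank ∂_3 = 0 ⇒ b_2 = 10 − 10 − 0 = 0. So H_2 = 0.

H_0 = Z,  H_1 = Z/2,  H_2 = 0.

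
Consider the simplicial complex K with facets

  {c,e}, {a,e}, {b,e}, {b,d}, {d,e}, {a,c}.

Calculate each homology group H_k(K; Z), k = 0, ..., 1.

H_0 = Z,  H_1 = Z^2.

We work with the vertex ordering a < b < c < d < e. The simplices of K, each written with vertices in increasing order, are:

  0-simplices (5): a, b, c, d, e
  1-simplices (6): ac, ae, bd, be, ce, de

giving chain groups C_0 ≅ Z^5, C_1 ≅ Z^6.

The boundary map ∂_1: C_1 → C_0 is given by ∂[p,q] = [q] − [p].
As a 5×6 matrix over Z this has rank 4, with invariant factors (1,1,1,1).

From H_k ≅ ker(∂_k) / im(∂_{k+1}) we obtain:

  H_0: rank C_0 − rank ∂_1 = 5 − 4 = 1, and the invariant factors of ∂_1 are all 1, so H_0 ≅ Z.
  H_1: rank ker ∂_1 − rank ∂_2 = (6 − 4) − 0 = 2, and there is no ∂_2, so H_1 ≅ Z^2.

(K is a triangulation of a wedge of 2 circles.)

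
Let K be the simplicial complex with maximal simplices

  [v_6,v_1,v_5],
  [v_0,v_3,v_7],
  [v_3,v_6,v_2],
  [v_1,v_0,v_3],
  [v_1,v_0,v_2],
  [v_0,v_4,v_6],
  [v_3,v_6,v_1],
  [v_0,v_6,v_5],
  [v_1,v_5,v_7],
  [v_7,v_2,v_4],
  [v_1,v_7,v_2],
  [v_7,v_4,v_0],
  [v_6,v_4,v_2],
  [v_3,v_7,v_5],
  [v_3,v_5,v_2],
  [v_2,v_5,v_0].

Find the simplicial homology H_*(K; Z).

Fix the vertex order v_0 < v_1 < v_2 < v_3 < v_4 < v_5 < v_6 < v_7 and write every simplex with vertices in increasing order. Then dim K = 2 and the simplices of K are:

  0-simplices (8): [v_0], [v_1], [v_2], [v_3], [v_4], [v_5], [v_6], [v_7]
  1-simplices (24): (24 of them)
  2-simplices (16): (16 of them)

so the chain groups are C_0 ≅ Z^8, C_1 ≅ Z^24, C_2 ≅ Z^16.

∂_1: C_1 → C_0 sends each edge [p,q] (with p < q) to q − p. For instance
  ∂[v_5,v_7] = [v_7] − [v_5].
The 8×24 boundary matrix has rank 7 and Smith normal form diag(1,1,1,1,1,1,1).

∂_2: C_2 → C_1 acts by ∂[p,q,r] = [q,r] − [p,r] + [p,q]. For instance
  ∂[v_2,v_3,v_6] = [v_3,v_6] − [v_2,v_6] + [v_2,v_3],
  ∂[v_3,v_5,v_7] = [v_5,v_7] − [v_3,v_7] + [v_3,v_5].
The 24×16 boundary matrix has rank 15 and Smith normal form diag(1,1,1,1,1,1,1,1,1,1,1,1,1,1,1).

Now H_k = ker ∂_k / im ∂_{k+1}, so:

  H_0: rank C_0 − rank ∂_1 = 8 − 7 = 1, and the invariant factors of ∂_1 are all 1, so H_0 = Z.
  H_1: rank ker ∂_1 − rank ∂_2 = (24 − 7) − 15 = 2, and the invariant factors of ∂_2 are all 1, so H_1 = Z^2.
  H_2: rank ker ∂_2 − rank ∂_3 = (16 − 15) − 0 = 1, and there is no ∂_3, so H_2 = Z.

H_0 = Z,  H_1 = Z^2,  H_2 = Z.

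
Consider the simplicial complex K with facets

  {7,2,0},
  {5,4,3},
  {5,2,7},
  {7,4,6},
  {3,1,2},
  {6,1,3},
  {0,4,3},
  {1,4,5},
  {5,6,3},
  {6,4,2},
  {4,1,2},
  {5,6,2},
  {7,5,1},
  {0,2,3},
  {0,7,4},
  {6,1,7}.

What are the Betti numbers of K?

We work with the vertex ordering 0 < 1 < 2 < 3 < 4 < 5 < 6 < 7. The simplices of K, each written with vertices in increasing order, are:

  0-simplices (8): [0], [1], [2], [3], [4], [5], [6], [7]
  1-simplices (24): (24 of them)
  2-simplices (16): [0,2,3], [0,2,7], [0,3,4], [0,4,7], [1,2,3], [1,2,4], [1,3,6], [1,4,5], [1,5,7], [1,6,7], [2,4,6], [2,5,6], [2,5,7], [3,4,5], [3,5,6], [4,6,7]

Hence C_0 ≅ Z^8, C_1 ≅ Z^24, C_2 ≅ Z^16.

The boundary map ∂_1: C_1 → C_0 sends each edge [p,q] (with p < q) to q − p.
The resulting 8×24 matrix has rank 7, and its Smith normal form has invariant factors (1,1,1,1,1,1,1).

Boundary ∂_2: C_2 → C_1 acts by ∂[p,q,r] = [q,r] − [p,r] + [p,q]. For instance
  ∂[1,2,3] = [2,3] − [1,3] + [1,2],
  ∂[2,5,6] = [5,6] − [2,6] + [2,5].
This gives a 24×16 integer matrix of rank 15; reducing to Smith normal form yields diagonal entries (1,1,1,1,1,1,1,1,1,1,1,1,1,1,1).

Computing H_k = (kernel of ∂_k) / (image of ∂_{k+1}):

  H_0: rank C_0 − rank ∂_1 = 8 − 7 = 1, and the invariant factors of ∂_1 are all 1, so H_0 = Z.
  H_1: rank ker ∂_1 − rank ∂_2 = (24 − 7) − 15 = 2, and the invariant factors of ∂_2 are all 1, so H_1 = Z^2.
  H_2: rank ker ∂_2 − rank ∂_3 = (16 − 15) − 0 = 1, and there is no ∂_3, so H_2 = Z.

Hence the Betti numbers are b_0 = 1, b_1 = 2, b_2 = 1.

b_0 = 1, b_1 = 2, b_2 = 1.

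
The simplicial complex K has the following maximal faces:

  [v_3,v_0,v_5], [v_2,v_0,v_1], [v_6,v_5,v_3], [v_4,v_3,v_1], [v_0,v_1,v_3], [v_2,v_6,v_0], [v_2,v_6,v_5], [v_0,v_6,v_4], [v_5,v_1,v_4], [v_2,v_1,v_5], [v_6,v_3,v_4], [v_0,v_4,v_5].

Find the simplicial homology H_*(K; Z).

H_0 = Z,  H_1 = Z_2,  H_2 = 0.

K has 7 vertices, 18 edges, 12 triangles.
rank ∂_0 = 0, rank ∂_1 = 6 ⇒ b_0 = 7 − 0 − 6 = 1; all invariant factors of ∂_1 are 1 so no torsion. So H_0 ≅ Z.
rank ∂_1 = 6, rank ∂_2 = 12 ⇒ b_1 = 18 − 6 − 12 = 0; ∂_2 has invariant factor(s) [2] giving torsion. So H_1 ≅ Z_2.
rank ∂_2 = 12, rank ∂_3 = 0 ⇒ b_2 = 12 − 12 − 0 = 0. So H_2 ≅ 0.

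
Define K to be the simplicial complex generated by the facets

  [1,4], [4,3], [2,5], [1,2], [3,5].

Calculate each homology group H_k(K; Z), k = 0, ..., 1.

Fix the vertex order 1 < 2 < 3 < 4 < 5 and write every simplex with vertices in increasing order. Then dim K = 1 and the simplices of K are:

  0-simplices (5): [1], [2], [3], [4], [5]
  1-simplices (5): [1,2], [1,4], [2,5], [3,4], [3,5]

giving chain groups C_0 ≅ Z^5, C_1 ≅ Z^5.

Boundary ∂_1: C_1 → C_0 is given by ∂[p,q] = [q] − [p]. For instance
  ∂[3,4] = [4] − [3].
The 5×5 boundary matrix has rank 4 and Smith normal form diag(1,1,1,1).

Reading off H_k = ker ∂_k / im ∂_{k+1}:

  H_0: rank C_0 − rank ∂_1 = 5 − 4 = 1, and the invariant factors of ∂_1 are all 1, so H_0 ≅ Z.
  H_1: rank ker ∂_1 − rank ∂_2 = (5 − 4) − 0 = 1, and there is no ∂_2, so H_1 ≅ Z.

(K is a triangulation of the circle S^1.)

H_0 ≅ Z,  H_1 ≅ Z.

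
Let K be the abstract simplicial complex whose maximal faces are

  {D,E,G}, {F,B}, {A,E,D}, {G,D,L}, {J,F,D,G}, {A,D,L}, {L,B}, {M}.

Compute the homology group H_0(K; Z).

Order the vertices as A < B < D < E < F < G < J < L < M. Listing each simplex with vertices in this order, K has dimension 3 with simplices:

  0-simplices (9): A, B, D, E, F, G, J, L, M
  1-simplices (15): AD, AE, AL, BF, BL, DE, DF, DG, DJ, DL, EG, FG, FJ, GJ, GL
  2-simplices (8): ADE, ADL, DEG, DFG, DFJ, DGJ, DGL, FGJ
  3-simplices (1): DFGJ

Hence C_0 ≅ Z^9, C_1 ≅ Z^15, C_2 ≅ Z^8, C_3 ≅ Z^1.

Boundary ∂_1: C_1 → C_0 sends each edge [p,q] (with p < q) to q − p.
This gives a 9×15 integer matrix of rank 7; reducing to Smith normal form yields diagonal entries (1,1,1,1,1,1,1).

∂_2: C_2 → C_1 sends each 2-simplex [p,q,r] to [q,r] − [p,r] + [p,q]. For instance
  ∂DFJ = FJ − DJ + DF,
  ∂DGL = GL − DL + DG.
The resulting 15×8 matrix has rank 7, and its Smith normal form has invariant factors (1,1,1,1,1,1,1).

The boundary map ∂_3: C_3 → C_2 sends each 3-simplex σ to the alternating sum Σ_i (−1)^i (σ with its i-th vertex removed). For instance
  ∂DFGJ = FGJ − DGJ + DFJ − DFG.
The resulting 8×1 matrix has rank 1, and its Smith normal form has invariant factors (1).

Computing H_k = (kernel of ∂_k) / (image of ∂_{k+1}):

  H_0: rank C_0 − rank ∂_1 = 9 − 7 = 2, and the invariant factors of ∂_1 are all 1, so H_0 = Z^2.

H_0 ≅ Z^2.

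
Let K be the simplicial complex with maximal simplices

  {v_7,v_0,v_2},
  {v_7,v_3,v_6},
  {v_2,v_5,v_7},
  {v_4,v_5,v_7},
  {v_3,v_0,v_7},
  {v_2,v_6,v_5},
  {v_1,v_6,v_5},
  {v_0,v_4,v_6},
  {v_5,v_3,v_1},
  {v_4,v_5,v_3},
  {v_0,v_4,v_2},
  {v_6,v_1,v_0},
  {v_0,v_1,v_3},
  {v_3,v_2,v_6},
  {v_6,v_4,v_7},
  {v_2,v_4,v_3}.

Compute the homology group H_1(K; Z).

H_1 = Z^2.

We work with the vertex ordering v_0 < v_1 < v_2 < v_3 < v_4 < v_5 < v_6 < v_7. The simplices of K, each written with vertices in increasing order, are:

  0-simplices (8): [v_0], [v_1], [v_2], [v_3], [v_4], [v_5], [v_6], [v_7]
  1-simplices (24): (24 of them)
  2-simplices (16): (16 of them)

giving chain groups C_0 ≅ Z^8, C_1 ≅ Z^24, C_2 ≅ Z^16.

The boundary map ∂_1: C_1 → C_0 is given by ∂[p,q] = [q] − [p]. For instance
  ∂[v_3,v_7] = [v_7] − [v_3].
The resulting 8×24 matrix has rank 7, and its Smith normal form has invariant factors (1,1,1,1,1,1,1).

Boundary ∂_2: C_2 → C_1 maps a triangle to the signed sum of its edges. For instance
  ∂[v_0,v_3,v_7] = [v_3,v_7] − [v_0,v_7] + [v_0,v_3],
  ∂[v_0,v_4,v_6] = [v_4,v_6] − [v_0,v_6] + [v_0,v_4].
The resulting 24×16 matrix has rank 15, and its Smith normal form has invariant factors (1,1,1,1,1,1,1,1,1,1,1,1,1,1,1).

Reading off H_k = ker ∂_k / im ∂_{k+1}:

  H_1: rank ker ∂_1 − rank ∂_2 = (24 − 7) − 15 = 2, and the invariant factors of ∂_2 are all 1, so H_1 ≅ Z^2.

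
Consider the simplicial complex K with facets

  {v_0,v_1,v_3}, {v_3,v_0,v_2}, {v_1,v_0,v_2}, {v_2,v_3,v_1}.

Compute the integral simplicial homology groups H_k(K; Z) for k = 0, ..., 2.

H_0 ≅ Z,  H_1 = 0,  H_2 ≅ Z.

Order the vertices as v_0 < v_1 < v_2 < v_3. Listing each simplex with vertices in this order, K has dimension 2 with simplices:

  0-simplices (4): [v_0], [v_1], [v_2], [v_3]
  1-simplices (6): [v_0,v_1], [v_0,v_2], [v_0,v_3], [v_1,v_2], [v_1,v_3], [v_2,v_3]
  2-simplices (4): [v_0,v_1,v_2], [v_0,v_1,v_3], [v_0,v_2,v_3], [v_1,v_2,v_3]

Hence C_0 ≅ Z^4, C_1 ≅ Z^6, C_2 ≅ Z^4.

The boundary map ∂_1: C_1 → C_0 is given by ∂[p,q] = [q] − [p]. For instance
  ∂[v_0,v_1] = [v_1] − [v_0].
The 4×6 boundary matrix has rank 3 and Smith normal form diag(1,1,1).

Boundary ∂_2: C_2 → C_1 acts by ∂[p,q,r] = [q,r] − [p,r] + [p,q]. For instance
  ∂[v_0,v_1,v_3] = [v_1,v_3] − [v_0,v_3] + [v_0,v_1],
  ∂[v_0,v_1,v_2] = [v_1,v_2] − [v_0,v_2] + [v_0,v_1].
As a 6×4 matrix over Z this has rank 3, with invariant factors (1,1,1).

From H_k ≅ ker(∂_k) / im(∂_{k+1}) we obtain:

  H_0: rank C_0 − rank ∂_1 = 4 − 3 = 1, and the invariant factors of ∂_1 are all 1, so H_0 ≅ Z.
  H_1: rank ker ∂_1 − rank ∂_2 = (6 − 3) − 3 = 0, and the invariant factors of ∂_2 are all 1, so H_1 ≅ 0.
  H_2: rank ker ∂_2 − rank ∂_3 = (4 − 3) − 0 = 1, and there is no ∂_3, so H_2 ≅ Z.

(K is a triangulation of the 2-sphere S^2.)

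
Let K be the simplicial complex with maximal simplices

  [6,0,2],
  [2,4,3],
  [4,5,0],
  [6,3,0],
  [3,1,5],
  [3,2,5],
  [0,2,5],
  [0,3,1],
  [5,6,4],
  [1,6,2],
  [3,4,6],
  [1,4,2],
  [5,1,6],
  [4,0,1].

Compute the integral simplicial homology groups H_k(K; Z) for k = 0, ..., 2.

H_0 = Z,  H_1 = Z^2,  H_2 = Z.

Fix the vertex order 0 < 1 < 2 < 3 < 4 < 5 < 6 and write every simplex with vertices in increasing order. Then dim K = 2 and the simplices of K are:

  0-simplices (7): [0], [1], [2], [3], [4], [5], [6]
  1-simplices (21): [0,1], [0,2], [0,3], [0,4], [0,5], [0,6], [1,2], [1,3], [1,4], [1,5], [1,6], [2,3], [2,4], [2,5], [2,6], [3,4], [3,5], [3,6], [4,5], [4,6], [5,6]
  2-simplices (14): [0,1,3], [0,1,4], [0,2,5], [0,2,6], [0,3,6], [0,4,5], [1,2,4], [1,2,6], [1,3,5], [1,5,6], [2,3,4], [2,3,5], [3,4,6], [4,5,6]

Hence C_0 ≅ Z^7, C_1 ≅ Z^21, C_2 ≅ Z^14.

The boundary map ∂_1: C_1 → C_0 sends each edge [p,q] (with p < q) to q − p.
The resulting 7×21 matrix has rank 6, and its Smith normal form has invariant factors (1,1,1,1,1,1).

The boundary map ∂_2: C_2 → C_1 acts by ∂[p,q,r] = [q,r] − [p,r] + [p,q]. For instance
  ∂[0,1,3] = [1,3] − [0,3] + [0,1],
  ∂[1,2,6] = [2,6] − [1,6] + [1,2].
As a 21×14 matrix over Z this has rank 13, with invariant factors (1,1,1,1,1,1,1,1,1,1,1,1,1).

From H_k ≅ ker(∂_k) / im(∂_{k+1}) we obtain:

  H_0: rank C_0 − rank ∂_1 = 7 − 6 = 1, and the invariant factors of ∂_1 are all 1, so H_0 = Z.
  H_1: rank ker ∂_1 − rank ∂_2 = (21 − 6) − 13 = 2, and the invariant factors of ∂_2 are all 1, so H_1 = Z^2.
  H_2: rank ker ∂_2 − rank ∂_3 = (14 − 13) − 0 = 1, and there is no ∂_3, so H_2 = Z.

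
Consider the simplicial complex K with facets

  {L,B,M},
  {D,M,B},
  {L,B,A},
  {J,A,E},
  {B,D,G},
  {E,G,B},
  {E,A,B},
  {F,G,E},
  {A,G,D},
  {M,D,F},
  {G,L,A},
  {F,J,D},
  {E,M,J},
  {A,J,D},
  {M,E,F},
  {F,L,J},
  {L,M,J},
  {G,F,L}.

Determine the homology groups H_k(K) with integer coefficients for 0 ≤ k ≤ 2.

Order the vertices as A < B < D < E < F < G < J < L < M. Listing each simplex with vertices in this order, K has dimension 2 with simplices:

  0-simplices (9): A, B, D, E, F, G, J, L, M
  1-simplices (27): AB, AD, AE, AG, AJ, AL, BD, BE, BG, BL, BM, DF, DG, DJ, DM, EF, EG, EJ, EM, FG, FJ, FL, FM, GL, JL, JM, LM
  2-simplices (18): ABE, ABL, ADG, ADJ, AEJ, AGL, BDG, BDM, BEG, BLM, DFJ, DFM, EFG, EFM, EJM, FGL, FJL, JLM

giving chain groups C_0 ≅ Z^9, C_1 ≅ Z^27, C_2 ≅ Z^18.

The boundary map ∂_1: C_1 → C_0 maps an edge to its endpoints' difference, ∂[p,q] = q − p. For instance
  ∂EG = G − E.
The 9×27 boundary matrix has rank 8 and Smith normal form diag(1,1,1,1,1,1,1,1).

Boundary ∂_2: C_2 → C_1 maps a triangle to the signed sum of its edges. For instance
  ∂AGL = GL − AL + AG,
  ∂DFM = FM − DM + DF.
The resulting 27×18 matrix has rank 18, and its Smith normal form has invariant factors (1,1,1,1,1,1,1,1,1,1,1,1,1,1,1,1,1,2).

Now H_k = ker ∂_k / im ∂_{k+1}, so:

  H_0: rank C_0 − rank ∂_1 = 9 − 8 = 1, and the invariant factors of ∂_1 are all 1, so H_0 = Z.
  H_1: rank ker ∂_1 − rank ∂_2 = (27 − 8) − 18 = 1, and ∂_2 has invariant factor 2 > 1, so H_1 = Z ⊕ Z/2.
  H_2: rank ker ∂_2 − rank ∂_3 = (18 − 18) − 0 = 0, and there is no ∂_3, so H_2 = 0.

H_0 = Z,  H_1 = Z ⊕ Z/2,  H_2 = 0.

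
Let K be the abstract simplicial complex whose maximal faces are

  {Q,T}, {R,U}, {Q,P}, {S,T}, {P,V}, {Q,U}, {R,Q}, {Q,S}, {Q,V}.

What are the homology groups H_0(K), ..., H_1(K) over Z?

H_0 ≅ Z,  H_1 ≅ Z^3.

Take the total order P < Q < R < S < T < U < V on the vertex set. Then K (dimension 1) consists of the simplices:

  0-simplices (7): P, Q, R, S, T, U, V
  1-simplices (9): PQ, PV, QR, QS, QT, QU, QV, RU, ST

Hence C_0 ≅ Z^7, C_1 ≅ Z^9.

∂_1: C_1 → C_0 is given by ∂[p,q] = [q] − [p]. For instance
  ∂PQ = Q − P.
The resulting 7×9 matrix has rank 6, and its Smith normal form has invariant factors (1,1,1,1,1,1).

Reading off H_k = ker ∂_k / im ∂_{k+1}:

  H_0: rank C_0 − rank ∂_1 = 7 − 6 = 1, and the invariant factors of ∂_1 are all 1, so H_0 ≅ Z.
  H_1: rank ker ∂_1 − rank ∂_2 = (9 − 6) − 0 = 3, and there is no ∂_2, so H_1 ≅ Z^3.

As a check, the Euler characteristic is 7 − 9 = -2, which agrees with 1 − 3 = -2.
(K is a triangulation of a wedge of 3 circles.)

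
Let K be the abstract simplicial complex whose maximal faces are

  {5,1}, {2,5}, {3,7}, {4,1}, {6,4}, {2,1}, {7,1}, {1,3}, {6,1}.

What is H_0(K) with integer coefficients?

Order the vertices as 1 < 2 < 3 < 4 < 5 < 6 < 7. Listing each simplex with vertices in this order, K has dimension 1 with simplices:

  0-simplices (7): [1], [2], [3], [4], [5], [6], [7]
  1-simplices (9): [1,2], [1,3], [1,4], [1,5], [1,6], [1,7], [2,5], [3,7], [4,6]

Hence C_0 ≅ Z^7, C_1 ≅ Z^9.

The boundary map ∂_1: C_1 → C_0 maps an edge to its endpoints' difference, ∂[p,q] = q − p.
The resulting 7×9 matrix has rank 6, and its Smith normal form has invariant factors (1,1,1,1,1,1).

From H_k ≅ ker(∂_k) / im(∂_{k+1}) we obtain:

  H_0: rank C_0 − rank ∂_1 = 7 − 6 = 1, and the invariant factors of ∂_1 are all 1, so H_0 ≅ Z.

H_0 ≅ Z.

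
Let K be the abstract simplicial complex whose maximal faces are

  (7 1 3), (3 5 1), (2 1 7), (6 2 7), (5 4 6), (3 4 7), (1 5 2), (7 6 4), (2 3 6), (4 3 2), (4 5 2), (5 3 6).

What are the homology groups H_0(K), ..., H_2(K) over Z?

Take the total order 1 < 2 < 3 < 4 < 5 < 6 < 7 on the vertex set. Then K (dimension 2) consists of the simplices:

  0-simplices (7): [1], [2], [3], [4], [5], [6], [7]
  1-simplices (18): [1,2], [1,3], [1,5], [1,7], [2,3], [2,4], [2,5], [2,6], [2,7], [3,4], [3,5], [3,6], [3,7], [4,5], [4,6], [4,7], [5,6], [6,7]
  2-simplices (12): [1,2,5], [1,2,7], [1,3,5], [1,3,7], [2,3,4], [2,3,6], [2,4,5], [2,6,7], [3,4,7], [3,5,6], [4,5,6], [4,6,7]

giving chain groups C_0 ≅ Z^7, C_1 ≅ Z^18, C_2 ≅ Z^12.

∂_1: C_1 → C_0 maps an edge to its endpoints' difference, ∂[p,q] = q − p.
The resulting 7×18 matrix has rank 6, and its Smith normal form has invariant factors (1,1,1,1,1,1).

The boundary map ∂_2: C_2 → C_1 maps a triangle to the signed sum of its edges. For instance
  ∂[2,3,4] = [3,4] − [2,4] + [2,3],
  ∂[2,4,5] = [4,5] − [2,5] + [2,4].
This gives a 18×12 integer matrix of rank 12; reducing to Smith normal form yields diagonal entries (1,1,1,1,1,1,1,1,1,1,1,2).

Computing H_k = (kernel of ∂_k) / (image of ∂_{k+1}):

  H_0: rank C_0 − rank ∂_1 = 7 − 6 = 1, and the invariant factors of ∂_1 are all 1, so H_0 = Z.
  H_1: rank ker ∂_1 − rank ∂_2 = (18 − 6) − 12 = 0, and ∂_2 has invariant factor 2 > 1, so H_1 = Z_2.
  H_2: rank ker ∂_2 − rank ∂_3 = (12 − 12) − 0 = 0, and there is no ∂_3, so H_2 = 0.

H_0 = Z,  H_1 = Z_2,  H_2 = 0.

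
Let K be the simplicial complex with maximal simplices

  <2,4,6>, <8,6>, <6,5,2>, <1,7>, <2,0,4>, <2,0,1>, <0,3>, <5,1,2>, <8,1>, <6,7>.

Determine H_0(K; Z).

H_0 ≅ Z.

Take the total order 0 < 1 < 2 < 3 < 4 < 5 < 6 < 7 < 8 on the vertex set. Then K (dimension 2) consists of the simplices:

  0-simplices (9): [0], [1], [2], [3], [4], [5], [6], [7], [8]
  1-simplices (15): [0,1], [0,2], [0,3], [0,4], [1,2], [1,5], [1,7], [1,8], [2,4], [2,5], [2,6], [4,6], [5,6], [6,7], [6,8]
  2-simplices (5): [0,1,2], [0,2,4], [1,2,5], [2,4,6], [2,5,6]

Hence C_0 ≅ Z^9, C_1 ≅ Z^15, C_2 ≅ Z^5.

Boundary ∂_1: C_1 → C_0 maps an edge to its endpoints' difference, ∂[p,q] = q − p.
The 9×15 boundary matrix has rank 8 and Smith normal form diag(1,1,1,1,1,1,1,1).

Boundary ∂_2: C_2 → C_1 maps a triangle to the signed sum of its edges. For instance
  ∂[0,1,2] = [1,2] − [0,2] + [0,1],
  ∂[2,4,6] = [4,6] − [2,6] + [2,4].
As a 15×5 matrix over Z this has rank 5, with invariant factors (1,1,1,1,1).

Now H_k = ker ∂_k / im ∂_{k+1}, so:

  H_0: rank C_0 − rank ∂_1 = 9 − 8 = 1, and the invariant factors of ∂_1 are all 1, so H_0 = Z.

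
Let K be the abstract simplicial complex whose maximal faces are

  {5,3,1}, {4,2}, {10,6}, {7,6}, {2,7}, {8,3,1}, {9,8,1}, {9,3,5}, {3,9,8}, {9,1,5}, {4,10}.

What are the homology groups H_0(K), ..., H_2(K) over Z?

H_0 = Z^2,  H_1 = Z,  H_2 = Z.

We work with the vertex ordering 1 < 2 < 3 < 4 < 5 < 6 < 7 < 8 < 9 < 10. The simplices of K, each written with vertices in increasing order, are:

  0-simplices (10): [1], [2], [3], [4], [5], [6], [7], [8], [9], [10]
  1-simplices (14): [1,3], [1,5], [1,8], [1,9], [2,4], [2,7], [3,5], [3,8], [3,9], [4,10], [5,9], [6,7], [6,10], [8,9]
  2-simplices (6): [1,3,5], [1,3,8], [1,5,9], [1,8,9], [3,5,9], [3,8,9]

Hence C_0 ≅ Z^10, C_1 ≅ Z^14, C_2 ≅ Z^6.

∂_1: C_1 → C_0 is given by ∂[p,q] = [q] − [p]. For instance
  ∂[1,5] = [5] − [1].
The resulting 10×14 matrix has rank 8, and its Smith normal form has invariant factors (1,1,1,1,1,1,1,1).

∂_2: C_2 → C_1 acts by ∂[p,q,r] = [q,r] − [p,r] + [p,q]. For instance
  ∂[1,8,9] = [8,9] − [1,9] + [1,8],
  ∂[3,5,9] = [5,9] − [3,9] + [3,5].
This gives a 14×6 integer matrix of rank 5; reducing to Smith normal form yields diagonal entries (1,1,1,1,1).

Computing H_k = (kernel of ∂_k) / (image of ∂_{k+1}):

  H_0: rank C_0 − rank ∂_1 = 10 − 8 = 2, and the invariant factors of ∂_1 are all 1, so H_0 = Z^2.
  H_1: rank ker ∂_1 − rank ∂_2 = (14 − 8) − 5 = 1, and the invariant factors of ∂_2 are all 1, so H_1 = Z.
  H_2: rank ker ∂_2 − rank ∂_3 = (6 − 5) − 0 = 1, and there is no ∂_3, so H_2 = Z.

(K is a triangulation of the disjoint union of the circle S^1 and the 2-sphere S^2.)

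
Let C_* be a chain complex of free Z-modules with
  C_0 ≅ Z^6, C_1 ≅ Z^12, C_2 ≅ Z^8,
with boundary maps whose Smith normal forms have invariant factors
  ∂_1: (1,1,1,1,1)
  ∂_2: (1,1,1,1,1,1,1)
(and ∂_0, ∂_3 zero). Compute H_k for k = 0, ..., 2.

H_0 = Z,  H_1 = 0,  H_2 = Z.

H_0: b_0 = 6 − 0 − 5 = 1; torsion from ∂_1 factors > 1: none. So H_0 = Z.
H_1: b_1 = 12 − 5 − 7 = 0; torsion from ∂_2 factors > 1: none. So H_1 = 0.
H_2: b_2 = 8 − 7 − 0 = 1; torsion from ∂_3 factors > 1: none. So H_2 = Z.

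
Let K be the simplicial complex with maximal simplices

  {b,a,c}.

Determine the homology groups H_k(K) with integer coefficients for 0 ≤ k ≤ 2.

K has 3 vertices, 3 edges, 1 triangle.
rank ∂_0 = 0, rank ∂_1 = 2 ⇒ b_0 = 3 − 0 − 2 = 1; all invariant factors of ∂_1 are 1 so no torsion. So H_0 ≅ Z.
rank ∂_1 = 2, rank ∂_2 = 1 ⇒ b_1 = 3 − 2 − 1 = 0; all invariant factors of ∂_2 are 1 so no torsion. So H_1 ≅ 0.
rank ∂_2 = 1, rank ∂_3 = 0 ⇒ b_2 = 1 − 1 − 0 = 0. So H_2 ≅ 0.

H_0 = Z,  H_1 = 0,  H_2 = 0.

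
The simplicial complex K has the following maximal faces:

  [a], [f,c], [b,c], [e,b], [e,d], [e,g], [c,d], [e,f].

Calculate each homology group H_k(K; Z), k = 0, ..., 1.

Order the vertices as a < b < c < d < e < f < g. Listing each simplex with vertices in this order, K has dimension 1 with simplices:

  0-simplices (7): a, b, c, d, e, f, g
  1-simplices (7): bc, be, cd, cf, de, ef, eg

Hence C_0 ≅ Z^7, C_1 ≅ Z^7.

The boundary map ∂_1: C_1 → C_0 sends each edge [p,q] (with p < q) to q − p. For instance
  ∂bc = c − b.
The 7×7 boundary matrix has rank 5 and Smith normal form diag(1,1,1,1,1).

From H_k ≅ ker(∂_k) / im(∂_{k+1}) we obtain:

  H_0: rank C_0 − rank ∂_1 = 7 − 5 = 2, and the invariant factors of ∂_1 are all 1, so H_0 ≅ Z^2.
  H_1: rank ker ∂_1 − rank ∂_2 = (7 − 5) − 0 = 2, and there is no ∂_2, so H_1 ≅ Z^2.

H_0 = Z^2,  H_1 = Z^2.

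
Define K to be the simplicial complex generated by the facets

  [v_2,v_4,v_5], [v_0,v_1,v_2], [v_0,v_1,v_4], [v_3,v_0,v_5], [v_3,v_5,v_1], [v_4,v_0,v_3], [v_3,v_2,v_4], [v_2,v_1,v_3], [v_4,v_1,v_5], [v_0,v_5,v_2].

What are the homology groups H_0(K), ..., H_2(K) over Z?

Order the vertices as v_0 < v_1 < v_2 < v_3 < v_4 < v_5. Listing each simplex with vertices in this order, K has dimension 2 with simplices:

  0-simplices (6): [v_0], [v_1], [v_2], [v_3], [v_4], [v_5]
  1-simplices (15): (15 of them)
  2-simplices (10): [v_0,v_1,v_2], [v_0,v_1,v_4], [v_0,v_2,v_5], [v_0,v_3,v_4], [v_0,v_3,v_5], [v_1,v_2,v_3], [v_1,v_3,v_5], [v_1,v_4,v_5], [v_2,v_3,v_4], [v_2,v_4,v_5]

so the chain groups are C_0 ≅ Z^6, C_1 ≅ Z^15, C_2 ≅ Z^10.

The boundary map ∂_1: C_1 → C_0 is given by ∂[p,q] = [q] − [p].
This gives a 6×15 integer matrix of rank 5; reducing to Smith normal form yields diagonal entries (1,1,1,1,1).

∂_2: C_2 → C_1 maps a triangle to the signed sum of its edges. For instance
  ∂[v_1,v_2,v_3] = [v_2,v_3] − [v_1,v_3] + [v_1,v_2],
  ∂[v_0,v_1,v_4] = [v_1,v_4] − [v_0,v_4] + [v_0,v_1].
This gives a 15×10 integer matrix of rank 10; reducing to Smith normal form yields diagonal entries (1,1,1,1,1,1,1,1,1,2).

Now H_k = ker ∂_k / im ∂_{k+1}, so:

  H_0: rank C_0 − rank ∂_1 = 6 − 5 = 1, and the invariant factors of ∂_1 are all 1, so H_0 ≅ Z.
  H_1: rank ker ∂_1 − rank ∂_2 = (15 − 5) − 10 = 0, and ∂_2 has invariant factor 2 > 1, so H_1 ≅ Z/2Z.
  H_2: rank ker ∂_2 − rank ∂_3 = (10 − 10) − 0 = 0, and there is no ∂_3, so H_2 ≅ 0.

H_0 ≅ Z,  H_1 ≅ Z/2Z,  H_2 = 0.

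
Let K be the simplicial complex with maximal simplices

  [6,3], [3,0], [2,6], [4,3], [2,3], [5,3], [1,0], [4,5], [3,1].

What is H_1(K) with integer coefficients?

We work with the vertex ordering 0 < 1 < 2 < 3 < 4 < 5 < 6. The simplices of K, each written with vertices in increasing order, are:

  0-simplices (7): [0], [1], [2], [3], [4], [5], [6]
  1-simplices (9): [0,1], [0,3], [1,3], [2,3], [2,6], [3,4], [3,5], [3,6], [4,5]

so the chain groups are C_0 ≅ Z^7, C_1 ≅ Z^9.

Boundary ∂_1: C_1 → C_0 maps an edge to its endpoints' difference, ∂[p,q] = q − p.
The 7×9 boundary matrix has rank 6 and Smith normal form diag(1,1,1,1,1,1).

From H_k ≅ ker(∂_k) / im(∂_{k+1}) we obtain:

  H_1: rank ker ∂_1 − rank ∂_2 = (9 − 6) − 0 = 3, and there is no ∂_2, so H_1 ≅ Z^3.

H_1 = Z^3.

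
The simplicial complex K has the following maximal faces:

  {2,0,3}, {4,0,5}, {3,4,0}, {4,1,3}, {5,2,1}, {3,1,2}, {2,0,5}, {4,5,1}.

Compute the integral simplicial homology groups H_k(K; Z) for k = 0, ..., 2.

Order the vertices as 0 < 1 < 2 < 3 < 4 < 5. Listing each simplex with vertices in this order, K has dimension 2 with simplices:

  0-simplices (6): [0], [1], [2], [3], [4], [5]
  1-simplices (12): [0,2], [0,3], [0,4], [0,5], [1,2], [1,3], [1,4], [1,5], [2,3], [2,5], [3,4], [4,5]
  2-simplices (8): [0,2,3], [0,2,5], [0,3,4], [0,4,5], [1,2,3], [1,2,5], [1,3,4], [1,4,5]

Hence C_0 ≅ Z^6, C_1 ≅ Z^12, C_2 ≅ Z^8.

The boundary map ∂_1: C_1 → C_0 sends each edge [p,q] (with p < q) to q − p. For instance
  ∂[0,3] = [3] − [0].
The resulting 6×12 matrix has rank 5, and its Smith normal form has invariant factors (1,1,1,1,1).

Boundary ∂_2: C_2 → C_1 acts by ∂[p,q,r] = [q,r] − [p,r] + [p,q]. For instance
  ∂[0,4,5] = [4,5] − [0,5] + [0,4],
  ∂[0,2,5] = [2,5] − [0,5] + [0,2].
The resulting 12×8 matrix has rank 7, and its Smith normal form has invariant factors (1,1,1,1,1,1,1).

Now H_k = ker ∂_k / im ∂_{k+1}, so:

  H_0: rank C_0 − rank ∂_1 = 6 − 5 = 1, and the invariant factors of ∂_1 are all 1, so H_0 ≅ Z.
  H_1: rank ker ∂_1 − rank ∂_2 = (12 − 5) − 7 = 0, and the invariant factors of ∂_2 are all 1, so H_1 ≅ 0.
  H_2: rank ker ∂_2 − rank ∂_3 = (8 − 7) − 0 = 1, and there is no ∂_3, so H_2 ≅ Z.

H_0 ≅ Z,  H_1 = 0,  H_2 ≅ Z.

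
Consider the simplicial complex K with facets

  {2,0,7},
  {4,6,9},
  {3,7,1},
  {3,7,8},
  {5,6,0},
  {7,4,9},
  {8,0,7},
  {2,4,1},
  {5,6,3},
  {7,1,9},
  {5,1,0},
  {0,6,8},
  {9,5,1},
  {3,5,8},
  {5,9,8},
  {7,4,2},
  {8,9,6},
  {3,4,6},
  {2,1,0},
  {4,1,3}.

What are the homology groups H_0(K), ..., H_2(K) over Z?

H_0 = Z,  H_1 = Z ⊕ Z/2,  H_2 = 0.

Take the total order 0 < 1 < 2 < 3 < 4 < 5 < 6 < 7 < 8 < 9 on the vertex set. Then K (dimension 2) consists of the simplices:

  0-simplices (10): [0], [1], [2], [3], [4], [5], [6], [7], [8], [9]
  1-simplices (30): (30 of them)
  2-simplices (20): (20 of them)

so the chain groups are C_0 ≅ Z^10, C_1 ≅ Z^30, C_2 ≅ Z^20.

Boundary ∂_1: C_1 → C_0 sends each edge [p,q] (with p < q) to q − p.
This gives a 10×30 integer matrix of rank 9; reducing to Smith normal form yields diagonal entries (1,1,1,1,1,1,1,1,1).

∂_2: C_2 → C_1 maps a triangle to the signed sum of its edges. For instance
  ∂[2,4,7] = [4,7] − [2,7] + [2,4],
  ∂[3,7,8] = [7,8] − [3,8] + [3,7].
The resulting 30×20 matrix has rank 20, and its Smith normal form has invariant factors (1,1,1,1,1,1,1,1,1,1,1,1,1,1,1,1,1,1,1,2).

Now H_k = ker ∂_k / im ∂_{k+1}, so:

  H_0: rank C_0 − rank ∂_1 = 10 − 9 = 1, and the invariant factors of ∂_1 are all 1, so H_0 = Z.
  H_1: rank ker ∂_1 − rank ∂_2 = (30 − 9) − 20 = 1, and ∂_2 has invariant factor 2 > 1, so H_1 = Z ⊕ Z/2.
  H_2: rank ker ∂_2 − rank ∂_3 = (20 − 20) − 0 = 0, and there is no ∂_3, so H_2 = 0.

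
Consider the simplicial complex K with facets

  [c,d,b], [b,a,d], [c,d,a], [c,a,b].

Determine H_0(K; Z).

H_0 ≅ Z.

Order the vertices as a < b < c < d. Listing each simplex with vertices in this order, K has dimension 2 with simplices:

  0-simplices (4): a, b, c, d
  1-simplices (6): ab, ac, ad, bc, bd, cd
  2-simplices (4): abc, abd, acd, bcd

Hence C_0 ≅ Z^4, C_1 ≅ Z^6, C_2 ≅ Z^4.

∂_1: C_1 → C_0 sends each edge [p,q] (with p < q) to q − p.
The 4×6 boundary matrix has rank 3 and Smith normal form diag(1,1,1).

Boundary ∂_2: C_2 → C_1 acts by ∂[p,q,r] = [q,r] − [p,r] + [p,q]. For instance
  ∂abc = bc − ac + ab,
  ∂bcd = cd − bd + bc.
The 6×4 boundary matrix has rank 3 and Smith normal form diag(1,1,1).

From H_k ≅ ker(∂_k) / im(∂_{k+1}) we obtain:

  H_0: rank C_0 − rank ∂_1 = 4 − 3 = 1, and the invariant factors of ∂_1 are all 1, so H_0 ≅ Z.

(K is a triangulation of the 2-sphere S^2.)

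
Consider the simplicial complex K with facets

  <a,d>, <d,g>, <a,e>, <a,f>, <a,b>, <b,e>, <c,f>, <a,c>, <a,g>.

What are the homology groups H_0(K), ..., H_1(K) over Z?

H_0 = Z,  H_1 = Z^3.

Fix the vertex order a < b < c < d < e < f < g and write every simplex with vertices in increasing order. Then dim K = 1 and the simplices of K are:

  0-simplices (7): a, b, c, d, e, f, g
  1-simplices (9): ab, ac, ad, ae, af, ag, be, cf, dg

giving chain groups C_0 ≅ Z^7, C_1 ≅ Z^9.

∂_1: C_1 → C_0 sends each edge [p,q] (with p < q) to q − p.
The resulting 7×9 matrix has rank 6, and its Smith normal form has invariant factors (1,1,1,1,1,1).

Now H_k = ker ∂_k / im ∂_{k+1}, so:

  H_0: rank C_0 − rank ∂_1 = 7 − 6 = 1, and the invariant factors of ∂_1 are all 1, so H_0 = Z.
  H_1: rank ker ∂_1 − rank ∂_2 = (9 − 6) − 0 = 3, and there is no ∂_2, so H_1 = Z^3.

As a check, the Euler characteristic is 7 − 9 = -2, which agrees with 1 − 3 = -2.
(K is a triangulation of a wedge of 3 circles.)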